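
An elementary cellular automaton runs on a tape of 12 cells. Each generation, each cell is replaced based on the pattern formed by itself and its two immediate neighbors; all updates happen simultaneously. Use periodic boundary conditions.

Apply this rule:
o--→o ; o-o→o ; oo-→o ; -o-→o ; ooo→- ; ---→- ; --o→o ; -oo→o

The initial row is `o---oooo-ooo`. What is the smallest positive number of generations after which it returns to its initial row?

oo-oo--ooo--
oooooooo-ooo
-------ooo--
------oo-oo-
-----ooooooo
o---oo-----o
oo-oooo---oo
-ooo--oo-oo-
oo-ooooooooo
-ooo--------
oo-oo-------
oooooo-----o
-----oo---oo
o---oooo-ooo

14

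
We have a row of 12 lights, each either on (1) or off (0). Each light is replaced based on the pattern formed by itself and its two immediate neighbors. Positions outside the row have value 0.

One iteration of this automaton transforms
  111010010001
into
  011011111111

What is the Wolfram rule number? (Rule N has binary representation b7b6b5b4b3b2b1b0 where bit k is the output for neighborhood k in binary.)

position 1: 111 → 1  (bit 7 = 1)
position 2: 110 → 1  (bit 6 = 1)
position 3: 101 → 0  (bit 5 = 0)
position 5: 100 → 1  (bit 4 = 1)
position 0: 011 → 0  (bit 3 = 0)
position 4: 010 → 1  (bit 2 = 1)
position 6: 001 → 1  (bit 1 = 1)
position 9: 000 → 1  (bit 0 = 1)
bits b7..b0 = 11010111 = 215

215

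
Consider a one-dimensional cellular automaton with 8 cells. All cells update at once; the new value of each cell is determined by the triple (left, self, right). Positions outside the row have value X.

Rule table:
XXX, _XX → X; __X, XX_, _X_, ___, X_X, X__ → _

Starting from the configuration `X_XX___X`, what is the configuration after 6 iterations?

_______X

__X____X
_______X
_______X  (fixed point — unchanged through iteration 6)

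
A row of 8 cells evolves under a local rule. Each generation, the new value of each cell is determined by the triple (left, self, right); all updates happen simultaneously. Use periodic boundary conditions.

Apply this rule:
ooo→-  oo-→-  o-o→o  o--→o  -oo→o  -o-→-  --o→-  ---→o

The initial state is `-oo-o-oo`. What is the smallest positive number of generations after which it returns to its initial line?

generation 1: oo-o-oo-
generation 2: o-o-oo-o
generation 3: -o-oo-oo
generation 4: o-oo-oo-
generation 5: -oo-oo-o
generation 6: oo-oo-o-
generation 7: o-oo-o-o
generation 8: -oo-o-oo

8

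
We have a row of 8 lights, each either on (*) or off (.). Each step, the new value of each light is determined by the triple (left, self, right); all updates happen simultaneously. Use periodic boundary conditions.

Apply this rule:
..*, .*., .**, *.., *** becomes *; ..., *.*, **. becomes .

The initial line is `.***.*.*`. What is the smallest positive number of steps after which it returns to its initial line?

.**..*.*
.*.***.*
.*.**..*
.*.*.***
.*.*.**.
**.*.*.*
*..*.*.*
.***.*.*

8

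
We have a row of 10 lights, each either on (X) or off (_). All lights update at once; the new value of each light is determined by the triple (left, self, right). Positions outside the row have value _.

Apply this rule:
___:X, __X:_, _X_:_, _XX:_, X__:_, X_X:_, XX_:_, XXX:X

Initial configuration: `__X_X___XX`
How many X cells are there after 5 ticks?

X_____X___
__XXX___XX
X__X__X___
________XX
XXXXXXX___
count of X: 7

7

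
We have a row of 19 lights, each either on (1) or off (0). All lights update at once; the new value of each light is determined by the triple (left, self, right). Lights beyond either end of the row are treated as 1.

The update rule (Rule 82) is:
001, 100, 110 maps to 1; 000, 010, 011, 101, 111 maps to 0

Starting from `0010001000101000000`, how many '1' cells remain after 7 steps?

8

1101010101000100001
0100000000101010010
0010000001000001100
1101000010100010111
0100100100010100000
0011011010100010001
1101001000010101010
count of 1: 8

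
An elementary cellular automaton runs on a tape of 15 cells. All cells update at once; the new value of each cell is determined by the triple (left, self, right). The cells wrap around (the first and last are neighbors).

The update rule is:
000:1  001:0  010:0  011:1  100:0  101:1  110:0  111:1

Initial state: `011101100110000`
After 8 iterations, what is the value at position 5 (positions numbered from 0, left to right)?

1

iteration 1: 011011000100111
iteration 2: 110110010000110
iteration 3: 101100000110101
iteration 4: 011001110101011
iteration 5: 110001101010110
iteration 6: 100101010101101
iteration 7: 000010101011011
iteration 8: 011001010110110
position 5 holds 1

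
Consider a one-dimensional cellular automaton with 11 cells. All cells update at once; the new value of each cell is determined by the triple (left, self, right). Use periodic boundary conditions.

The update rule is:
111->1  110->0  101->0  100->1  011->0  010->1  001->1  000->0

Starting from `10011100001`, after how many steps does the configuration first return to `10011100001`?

31

01101010010
10001011111
01011001111
01000110110
11101000001
11001100010
00110010110
01001110001
01110101011
00100101000
01111101100
10111000010
10010100110
11110111000
01100010101
00010110101
10110000101
00001001100
00011110010
00101101111
11100000110
01010001000
11011011100
00000001011
10000011000
11000100101
10101111100
10100111011
00111010001
11010011011
10011100001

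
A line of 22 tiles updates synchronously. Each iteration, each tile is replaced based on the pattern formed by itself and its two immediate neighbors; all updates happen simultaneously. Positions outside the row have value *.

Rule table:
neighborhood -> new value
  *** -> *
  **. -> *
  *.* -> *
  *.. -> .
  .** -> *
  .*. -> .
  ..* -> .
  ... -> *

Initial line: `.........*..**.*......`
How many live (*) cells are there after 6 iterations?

iteration 1: .*******....***..****.
iteration 2: ********.**.***..*****
iteration 3: ***************..*****
iteration 4: ***************..*****  (fixed point — unchanged through iteration 6)
count of *: 20

20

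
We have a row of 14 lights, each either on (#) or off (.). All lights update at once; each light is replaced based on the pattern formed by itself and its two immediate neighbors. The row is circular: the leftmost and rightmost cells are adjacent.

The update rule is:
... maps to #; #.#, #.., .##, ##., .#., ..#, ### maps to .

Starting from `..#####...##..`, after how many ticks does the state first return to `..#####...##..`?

#.......#....#
..#####...##..

2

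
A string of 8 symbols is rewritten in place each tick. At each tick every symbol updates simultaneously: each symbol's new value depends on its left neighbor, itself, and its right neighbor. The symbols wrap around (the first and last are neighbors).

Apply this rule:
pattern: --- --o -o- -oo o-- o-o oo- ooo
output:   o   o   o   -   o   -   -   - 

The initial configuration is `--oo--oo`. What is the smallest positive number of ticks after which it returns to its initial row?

oo--oo--
--oo--oo

2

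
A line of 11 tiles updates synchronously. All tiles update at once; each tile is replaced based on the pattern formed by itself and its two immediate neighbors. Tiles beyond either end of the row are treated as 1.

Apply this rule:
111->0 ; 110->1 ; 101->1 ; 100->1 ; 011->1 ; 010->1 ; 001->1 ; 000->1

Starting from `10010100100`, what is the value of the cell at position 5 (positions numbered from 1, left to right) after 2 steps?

step 1: 11111111111
step 2: 00000000000
position 5 holds 0

0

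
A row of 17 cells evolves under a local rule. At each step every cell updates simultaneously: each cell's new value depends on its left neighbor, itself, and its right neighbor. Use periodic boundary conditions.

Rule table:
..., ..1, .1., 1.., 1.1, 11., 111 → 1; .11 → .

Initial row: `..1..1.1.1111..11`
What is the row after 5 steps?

11.1111111111.111

111111111.11111.1
1111111111.11111.
.1111111111.11111
1.1111111111.1111
11.1111111111.111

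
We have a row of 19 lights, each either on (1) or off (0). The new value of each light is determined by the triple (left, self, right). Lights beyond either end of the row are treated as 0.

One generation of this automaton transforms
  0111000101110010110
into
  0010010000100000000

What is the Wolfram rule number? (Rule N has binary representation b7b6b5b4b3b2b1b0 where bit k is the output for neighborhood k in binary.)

129

position 2: 111 → 1  (bit 7 = 1)
position 3: 110 → 0  (bit 6 = 0)
position 8: 101 → 0  (bit 5 = 0)
position 4: 100 → 0  (bit 4 = 0)
position 1: 011 → 0  (bit 3 = 0)
position 7: 010 → 0  (bit 2 = 0)
position 0: 001 → 0  (bit 1 = 0)
position 5: 000 → 1  (bit 0 = 1)
bits b7..b0 = 10000001 = 129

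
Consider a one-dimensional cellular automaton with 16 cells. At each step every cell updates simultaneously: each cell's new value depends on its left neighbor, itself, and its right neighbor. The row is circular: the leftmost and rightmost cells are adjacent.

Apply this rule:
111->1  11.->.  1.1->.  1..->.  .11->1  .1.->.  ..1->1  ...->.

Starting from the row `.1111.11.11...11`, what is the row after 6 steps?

step 1: .111..1..1...11.
step 2: 111..1..1...11..
step 3: 11..1..1...11..1
step 4: 1..1..1...11..11
step 5: ..1..1...11..111
step 6: .1..1...11..111.

.1..1...11..111.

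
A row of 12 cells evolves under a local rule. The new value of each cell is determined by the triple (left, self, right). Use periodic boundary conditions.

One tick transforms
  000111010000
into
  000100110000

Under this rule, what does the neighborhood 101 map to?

1

At position 6 the neighborhood is 101; the next row has 1 there.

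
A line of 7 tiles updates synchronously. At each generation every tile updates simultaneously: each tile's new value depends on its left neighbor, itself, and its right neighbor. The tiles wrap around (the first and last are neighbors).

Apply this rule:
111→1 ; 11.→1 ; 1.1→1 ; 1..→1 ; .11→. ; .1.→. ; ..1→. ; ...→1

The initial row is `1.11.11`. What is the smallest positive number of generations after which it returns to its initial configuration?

11.11.1
111.11.
.111.11
1.111.1
11.111.
.11.111
1.11.11

7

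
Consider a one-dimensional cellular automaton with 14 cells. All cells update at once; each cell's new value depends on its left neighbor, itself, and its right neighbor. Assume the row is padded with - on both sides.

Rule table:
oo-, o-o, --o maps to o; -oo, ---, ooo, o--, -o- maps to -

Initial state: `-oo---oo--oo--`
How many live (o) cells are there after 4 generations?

4

generation 1: o-o--o-o-o-o--
generation 2: -o--o-o-o-o---
generation 3: o--o-o-o-o----
generation 4: --o-o-o-o-----
count of o: 4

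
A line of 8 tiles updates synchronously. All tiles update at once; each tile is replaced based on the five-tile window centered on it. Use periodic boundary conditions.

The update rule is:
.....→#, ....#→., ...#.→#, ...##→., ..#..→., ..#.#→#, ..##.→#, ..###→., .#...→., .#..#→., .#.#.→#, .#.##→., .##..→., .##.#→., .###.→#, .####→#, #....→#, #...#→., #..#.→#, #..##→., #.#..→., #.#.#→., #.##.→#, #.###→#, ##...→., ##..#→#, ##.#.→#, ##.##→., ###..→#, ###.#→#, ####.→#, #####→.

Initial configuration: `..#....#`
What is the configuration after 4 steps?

.#..#.#.
#..###..
....####
.#...###

.#...###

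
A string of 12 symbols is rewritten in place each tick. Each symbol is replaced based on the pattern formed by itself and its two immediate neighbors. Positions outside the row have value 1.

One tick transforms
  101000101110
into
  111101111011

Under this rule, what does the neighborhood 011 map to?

At position 8 the neighborhood is 011; the next row has 1 there.

1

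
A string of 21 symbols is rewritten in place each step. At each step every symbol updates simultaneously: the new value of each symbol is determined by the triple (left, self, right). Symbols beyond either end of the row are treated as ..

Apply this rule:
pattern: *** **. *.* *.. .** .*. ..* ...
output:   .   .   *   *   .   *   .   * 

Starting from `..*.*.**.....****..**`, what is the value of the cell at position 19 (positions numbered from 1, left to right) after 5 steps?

*.****..****.....*...
**....*.....****.****
..***.*****.....*....
*....*.....****.*****
****.*****.....*.....
position 19 holds .

.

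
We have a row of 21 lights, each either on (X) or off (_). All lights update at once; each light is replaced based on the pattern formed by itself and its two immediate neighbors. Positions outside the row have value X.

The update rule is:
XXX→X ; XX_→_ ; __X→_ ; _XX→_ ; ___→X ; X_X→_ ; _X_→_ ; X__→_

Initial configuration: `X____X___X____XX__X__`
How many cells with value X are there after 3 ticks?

__XX___X___XX________
_____X___X____XXXXXX_
_XXX___X___XX__XXXX__
count of X: 10

10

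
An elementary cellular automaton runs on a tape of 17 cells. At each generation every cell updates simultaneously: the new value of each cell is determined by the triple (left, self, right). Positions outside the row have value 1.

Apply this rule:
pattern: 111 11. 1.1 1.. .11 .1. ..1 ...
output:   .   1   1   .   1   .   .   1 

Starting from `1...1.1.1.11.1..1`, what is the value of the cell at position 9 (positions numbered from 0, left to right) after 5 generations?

.

1.1..1.1.1111...1
11....1.11..1.1.1
.1.11..111...1.11
1.111..1.1.1..11.
111.1...1.1...111
position 9 holds .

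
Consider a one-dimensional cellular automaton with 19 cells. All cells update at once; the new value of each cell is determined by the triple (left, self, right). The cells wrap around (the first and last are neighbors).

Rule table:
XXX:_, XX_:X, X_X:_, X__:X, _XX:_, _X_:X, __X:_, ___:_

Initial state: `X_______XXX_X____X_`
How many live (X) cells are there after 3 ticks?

XX________X_XX___X_
_XX_______X__XX__X_
__XX______XX__XX_XX
count of X: 8

8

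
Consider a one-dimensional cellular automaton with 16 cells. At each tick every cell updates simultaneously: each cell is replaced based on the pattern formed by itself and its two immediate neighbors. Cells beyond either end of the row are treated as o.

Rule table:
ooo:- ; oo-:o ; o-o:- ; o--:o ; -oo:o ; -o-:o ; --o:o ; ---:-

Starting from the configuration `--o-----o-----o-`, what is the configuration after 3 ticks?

o-ooo-oo-oo-o-o-

tick 1: oooo---ooo---oo-
tick 2: ---oo-oo-oo-ooo-
tick 3: o-ooo-oo-oo-o-o-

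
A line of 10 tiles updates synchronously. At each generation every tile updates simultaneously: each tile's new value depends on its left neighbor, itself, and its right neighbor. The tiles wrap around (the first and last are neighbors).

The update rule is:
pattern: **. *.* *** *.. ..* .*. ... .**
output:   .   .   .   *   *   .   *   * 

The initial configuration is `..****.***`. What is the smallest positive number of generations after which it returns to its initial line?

generation 1: ***....*..
generation 2: *..****.**
generation 3: .***....*.
generation 4: **..****.*
generation 5: ..***....*
generation 6: ***..****.
generation 7: *..***....
generation 8: .***..****
generation 9: .*..***...
generation 10: *.***..***
generation 11: ..*..***..
generation 12: **.***..**
generation 13: ...*..***.
generation 14: ***.***..*
generation 15: ....*..***
generation 16: ****.***..
generation 17: *....*..**
generation 18: .****.***.
generation 19: **....*..*
generation 20: ..****.***

20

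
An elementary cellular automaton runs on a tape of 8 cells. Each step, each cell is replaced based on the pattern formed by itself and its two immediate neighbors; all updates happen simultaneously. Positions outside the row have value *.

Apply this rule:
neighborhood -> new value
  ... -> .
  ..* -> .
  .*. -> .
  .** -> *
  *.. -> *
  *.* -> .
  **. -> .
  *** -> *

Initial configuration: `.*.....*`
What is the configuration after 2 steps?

*..*...*

step 1: ..*....*
step 2: *..*...*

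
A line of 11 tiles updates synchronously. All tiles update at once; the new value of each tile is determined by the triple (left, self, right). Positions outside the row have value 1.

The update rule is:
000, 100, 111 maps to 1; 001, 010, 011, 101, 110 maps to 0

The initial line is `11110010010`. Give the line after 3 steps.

10110010000

step 1: 11101001000
step 2: 11000100110
step 3: 10110010000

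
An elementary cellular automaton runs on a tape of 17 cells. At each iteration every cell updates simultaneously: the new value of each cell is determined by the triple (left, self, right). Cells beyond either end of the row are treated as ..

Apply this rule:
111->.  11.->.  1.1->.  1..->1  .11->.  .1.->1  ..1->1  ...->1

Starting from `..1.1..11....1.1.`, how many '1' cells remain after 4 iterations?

111.111..11111.11
.......11........
1111111..11111111
.......11........
count of 1: 2

2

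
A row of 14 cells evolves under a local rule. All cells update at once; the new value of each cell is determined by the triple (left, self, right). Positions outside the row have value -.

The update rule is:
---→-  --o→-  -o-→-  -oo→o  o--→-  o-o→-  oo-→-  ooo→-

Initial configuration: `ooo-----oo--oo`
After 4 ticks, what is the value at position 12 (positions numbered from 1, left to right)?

-

o-------o---o-
--------------
--------------  (fixed point — unchanged through tick 4)
position 12 holds -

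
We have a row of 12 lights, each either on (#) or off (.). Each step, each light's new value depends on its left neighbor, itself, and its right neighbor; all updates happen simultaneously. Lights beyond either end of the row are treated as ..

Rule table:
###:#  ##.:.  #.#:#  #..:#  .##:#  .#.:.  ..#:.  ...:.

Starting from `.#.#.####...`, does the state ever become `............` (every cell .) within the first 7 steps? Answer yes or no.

no

..#.####.#..
...####.#.#.
...###.#.#.#
...##.#.#.#.
...#.#.#.#.#
....#.#.#.#.
.....#.#.#.#
step 7 is .....#.#.#.#, still not uniform .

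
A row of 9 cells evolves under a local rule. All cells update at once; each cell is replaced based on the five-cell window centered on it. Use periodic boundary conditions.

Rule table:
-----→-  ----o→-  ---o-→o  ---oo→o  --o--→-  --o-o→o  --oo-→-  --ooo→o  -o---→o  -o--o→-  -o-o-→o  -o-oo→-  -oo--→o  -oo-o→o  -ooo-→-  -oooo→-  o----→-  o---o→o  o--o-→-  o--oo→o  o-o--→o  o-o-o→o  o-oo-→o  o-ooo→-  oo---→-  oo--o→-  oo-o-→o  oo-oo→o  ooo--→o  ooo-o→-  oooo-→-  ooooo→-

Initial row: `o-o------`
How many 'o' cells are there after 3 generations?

6

oooo----o
---o---oo
-oo-ooo-o
count of o: 6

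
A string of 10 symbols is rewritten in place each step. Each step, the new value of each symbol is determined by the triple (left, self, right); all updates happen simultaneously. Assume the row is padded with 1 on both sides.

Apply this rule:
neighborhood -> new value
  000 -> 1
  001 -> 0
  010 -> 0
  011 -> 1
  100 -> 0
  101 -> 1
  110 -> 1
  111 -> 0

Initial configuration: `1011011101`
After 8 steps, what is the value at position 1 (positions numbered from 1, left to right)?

1

1111110111
0000011100
0111010100
1101101000
0111110010
1100010001
0101000101
1010010011
position 1 holds 1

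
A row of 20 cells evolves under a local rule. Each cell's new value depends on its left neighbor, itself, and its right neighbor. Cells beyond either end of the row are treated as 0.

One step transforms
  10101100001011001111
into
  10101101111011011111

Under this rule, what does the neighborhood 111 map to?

1

At position 17 the neighborhood is 111; the next row has 1 there.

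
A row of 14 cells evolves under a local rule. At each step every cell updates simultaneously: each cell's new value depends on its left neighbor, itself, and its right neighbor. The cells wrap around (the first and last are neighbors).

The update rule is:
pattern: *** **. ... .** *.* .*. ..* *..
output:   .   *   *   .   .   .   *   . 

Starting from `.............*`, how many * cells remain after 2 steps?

2

step 1: .************.
step 2: *...........*.
count of *: 2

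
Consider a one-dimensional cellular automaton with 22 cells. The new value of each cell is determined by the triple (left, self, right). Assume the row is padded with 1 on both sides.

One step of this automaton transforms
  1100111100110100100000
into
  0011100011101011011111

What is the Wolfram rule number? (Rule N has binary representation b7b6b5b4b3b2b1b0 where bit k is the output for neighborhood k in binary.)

59

position 0: 111 → 0  (bit 7 = 0)
position 1: 110 → 0  (bit 6 = 0)
position 12: 101 → 1  (bit 5 = 1)
position 2: 100 → 1  (bit 4 = 1)
position 4: 011 → 1  (bit 3 = 1)
position 13: 010 → 0  (bit 2 = 0)
position 3: 001 → 1  (bit 1 = 1)
position 18: 000 → 1  (bit 0 = 1)
bits b7..b0 = 00111011 = 59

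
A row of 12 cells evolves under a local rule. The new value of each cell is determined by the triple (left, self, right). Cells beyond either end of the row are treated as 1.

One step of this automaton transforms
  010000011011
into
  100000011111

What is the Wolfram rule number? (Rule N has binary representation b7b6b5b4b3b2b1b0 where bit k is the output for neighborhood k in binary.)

232

position 11: 111 → 1  (bit 7 = 1)
position 8: 110 → 1  (bit 6 = 1)
position 0: 101 → 1  (bit 5 = 1)
position 2: 100 → 0  (bit 4 = 0)
position 7: 011 → 1  (bit 3 = 1)
position 1: 010 → 0  (bit 2 = 0)
position 6: 001 → 0  (bit 1 = 0)
position 3: 000 → 0  (bit 0 = 0)
bits b7..b0 = 11101000 = 232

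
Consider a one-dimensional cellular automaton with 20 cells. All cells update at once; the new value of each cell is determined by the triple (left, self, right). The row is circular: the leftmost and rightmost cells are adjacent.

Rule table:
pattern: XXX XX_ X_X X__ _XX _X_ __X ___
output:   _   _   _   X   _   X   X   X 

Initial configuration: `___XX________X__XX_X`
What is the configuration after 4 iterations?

___XX___________XXX_

XXX__XXXXXXXXXXX___X
___XX___________XXX_
XXX__XXXXXXXXXXX___X  (repeats iteration 1; period 2)
iteration 4: ___XX___________XXX_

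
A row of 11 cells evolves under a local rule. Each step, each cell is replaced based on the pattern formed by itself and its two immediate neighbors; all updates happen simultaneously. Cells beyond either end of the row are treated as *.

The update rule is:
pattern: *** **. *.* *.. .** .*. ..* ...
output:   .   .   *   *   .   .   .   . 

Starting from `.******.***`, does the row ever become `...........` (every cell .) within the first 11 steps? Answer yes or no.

step 1: *......*...
step 2: .*......*..
step 3: *.*......*.
step 4: .*.*......*
step 5: *.*.*......
step 6: .*.*.*.....
step 7: *.*.*.*....
step 8: .*.*.*.*...
step 9: *.*.*.*.*..
step 10: .*.*.*.*.*.
step 11: *.*.*.*.*.*
step 11 is *.*.*.*.*.*, still not uniform .

no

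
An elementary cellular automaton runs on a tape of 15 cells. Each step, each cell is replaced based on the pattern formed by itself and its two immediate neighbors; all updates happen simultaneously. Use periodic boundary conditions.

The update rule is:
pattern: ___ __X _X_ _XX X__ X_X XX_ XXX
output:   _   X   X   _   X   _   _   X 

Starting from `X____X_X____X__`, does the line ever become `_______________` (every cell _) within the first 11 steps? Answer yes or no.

XX__XX_XX__XXXX
X_XX_____XX_XXX
____X___X____XX
X__XXX_XXX__X__
XXX_X___X_XXXXX
XX__XX_XX__XXXX  (repeats step 1; period 5)
step 11: XX__XX_XX__XXXX
step 11 is XX__XX_XX__XXXX, still not uniform _

no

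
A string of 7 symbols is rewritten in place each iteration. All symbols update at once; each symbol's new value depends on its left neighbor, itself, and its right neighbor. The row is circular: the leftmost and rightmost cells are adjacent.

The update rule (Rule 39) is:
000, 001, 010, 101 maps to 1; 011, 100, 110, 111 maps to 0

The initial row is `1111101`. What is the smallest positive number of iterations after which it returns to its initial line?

14

0000010
1111110
0000001
0111111
1000000
1011111
0100000
1101111
0010000
1110111
0001000
1111011
0000100
1111101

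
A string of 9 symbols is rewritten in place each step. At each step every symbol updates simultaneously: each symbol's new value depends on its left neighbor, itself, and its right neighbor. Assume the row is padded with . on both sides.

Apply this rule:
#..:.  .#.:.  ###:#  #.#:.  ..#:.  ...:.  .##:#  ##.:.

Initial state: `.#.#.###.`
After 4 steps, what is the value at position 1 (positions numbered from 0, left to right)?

.

.....##..
.....#...
.........
.........
position 1 holds .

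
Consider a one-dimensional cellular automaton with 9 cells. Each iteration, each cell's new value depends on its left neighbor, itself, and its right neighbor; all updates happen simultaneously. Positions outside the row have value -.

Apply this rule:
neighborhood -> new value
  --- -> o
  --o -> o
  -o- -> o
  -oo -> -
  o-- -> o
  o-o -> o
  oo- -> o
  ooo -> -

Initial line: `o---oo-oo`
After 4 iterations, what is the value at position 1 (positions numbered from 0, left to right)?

oooo-oo-o
---oo-ooo
ooo-oo--o
--oo-oooo
position 1 holds -

-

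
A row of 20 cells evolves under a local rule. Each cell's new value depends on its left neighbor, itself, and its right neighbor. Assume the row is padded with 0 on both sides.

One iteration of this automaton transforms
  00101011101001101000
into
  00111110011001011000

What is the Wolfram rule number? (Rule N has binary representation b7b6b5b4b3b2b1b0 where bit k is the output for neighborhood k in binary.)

44

position 7: 111 → 0  (bit 7 = 0)
position 8: 110 → 0  (bit 6 = 0)
position 3: 101 → 1  (bit 5 = 1)
position 11: 100 → 0  (bit 4 = 0)
position 6: 011 → 1  (bit 3 = 1)
position 2: 010 → 1  (bit 2 = 1)
position 1: 001 → 0  (bit 1 = 0)
position 0: 000 → 0  (bit 0 = 0)
bits b7..b0 = 00101100 = 44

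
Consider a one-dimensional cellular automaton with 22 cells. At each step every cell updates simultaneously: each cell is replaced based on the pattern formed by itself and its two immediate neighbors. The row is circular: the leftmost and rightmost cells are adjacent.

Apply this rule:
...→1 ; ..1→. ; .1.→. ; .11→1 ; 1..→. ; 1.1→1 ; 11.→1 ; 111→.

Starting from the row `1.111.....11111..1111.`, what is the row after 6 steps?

.11.1.111.1...1..1..11
1111.11.11..1.......11
...1111111....11111.1.
11.1.....1.11.1...11..
111..111..1111..1.11..
1.1..1.1..1..1...111..

1.1..1.1..1..1...111..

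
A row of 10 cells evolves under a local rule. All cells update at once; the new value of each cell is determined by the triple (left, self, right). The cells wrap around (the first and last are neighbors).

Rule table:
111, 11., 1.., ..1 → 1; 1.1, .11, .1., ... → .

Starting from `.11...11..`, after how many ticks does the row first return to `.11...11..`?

1.11.1.11.
...1....1.
..1.1..1.1
11...11...
.11.1.11.1
..1....1..
.1.1..1.1.
1...11...1
11.1.11.1.
.1....1...
1.1..1.1..
...11...11
1.1.11.1.1
1....1....
.1..1.1..1
..11...11.
.1.11.1.11
....1....1
1..1.1..1.
.11...11..

20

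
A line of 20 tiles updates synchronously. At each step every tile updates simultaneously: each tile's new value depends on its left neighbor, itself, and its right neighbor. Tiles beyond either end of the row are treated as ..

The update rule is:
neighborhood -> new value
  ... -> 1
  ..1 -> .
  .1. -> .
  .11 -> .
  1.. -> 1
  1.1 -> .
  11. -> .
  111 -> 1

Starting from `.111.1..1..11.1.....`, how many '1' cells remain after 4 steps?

..1...1..1.....11111
1..11..1..1111..111.
.1...1..1..11.1..1.1
..11..1..1.....1....
count of 1: 5

5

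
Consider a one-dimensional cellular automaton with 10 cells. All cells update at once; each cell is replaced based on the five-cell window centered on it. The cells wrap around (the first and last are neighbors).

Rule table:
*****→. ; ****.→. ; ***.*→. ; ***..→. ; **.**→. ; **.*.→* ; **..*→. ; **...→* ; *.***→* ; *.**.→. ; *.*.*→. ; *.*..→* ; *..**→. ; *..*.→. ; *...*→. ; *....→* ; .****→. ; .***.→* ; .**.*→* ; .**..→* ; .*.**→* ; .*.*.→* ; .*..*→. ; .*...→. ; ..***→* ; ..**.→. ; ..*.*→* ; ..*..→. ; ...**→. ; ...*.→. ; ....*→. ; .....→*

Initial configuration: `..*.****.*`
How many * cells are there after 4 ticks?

7

tick 1: ..***...**
tick 2: ..**.*...*
tick 3: ...***....
tick 4: *..**.****
count of *: 7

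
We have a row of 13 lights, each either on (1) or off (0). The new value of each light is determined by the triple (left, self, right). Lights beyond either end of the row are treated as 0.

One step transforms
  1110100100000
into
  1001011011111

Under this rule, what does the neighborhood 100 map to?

1

At position 5 the neighborhood is 100; the next row has 1 there.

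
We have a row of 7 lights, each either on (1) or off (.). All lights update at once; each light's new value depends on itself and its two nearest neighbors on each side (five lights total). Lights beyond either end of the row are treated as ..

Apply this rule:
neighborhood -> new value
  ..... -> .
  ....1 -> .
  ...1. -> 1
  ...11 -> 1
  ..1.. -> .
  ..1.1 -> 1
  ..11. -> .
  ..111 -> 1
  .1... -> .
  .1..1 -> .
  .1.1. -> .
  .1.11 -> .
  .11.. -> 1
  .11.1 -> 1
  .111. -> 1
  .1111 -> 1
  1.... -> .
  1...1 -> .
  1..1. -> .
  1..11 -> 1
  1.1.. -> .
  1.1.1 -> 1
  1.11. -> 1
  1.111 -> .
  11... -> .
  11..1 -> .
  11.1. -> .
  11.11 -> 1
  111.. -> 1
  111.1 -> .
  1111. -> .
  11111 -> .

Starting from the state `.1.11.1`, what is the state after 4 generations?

11.11..
.1111..
111.1..
11.....

11.....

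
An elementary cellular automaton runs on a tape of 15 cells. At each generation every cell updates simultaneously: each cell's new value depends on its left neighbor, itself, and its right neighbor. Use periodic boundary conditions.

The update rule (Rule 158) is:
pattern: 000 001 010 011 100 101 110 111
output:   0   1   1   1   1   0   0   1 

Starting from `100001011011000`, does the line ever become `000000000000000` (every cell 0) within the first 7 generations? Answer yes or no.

no

110011010010101
101110011110101
001101111100101
111001111011101
110111110011001
100111101110111
011111001100111
generation 7 is 011111001100111, still not uniform 0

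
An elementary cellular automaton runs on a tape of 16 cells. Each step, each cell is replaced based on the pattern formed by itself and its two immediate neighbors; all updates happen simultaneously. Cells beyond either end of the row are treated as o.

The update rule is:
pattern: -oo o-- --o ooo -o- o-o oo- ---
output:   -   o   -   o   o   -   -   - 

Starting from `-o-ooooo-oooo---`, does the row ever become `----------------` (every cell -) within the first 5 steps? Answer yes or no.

no

step 1: -o--ooo---oo-o--
step 2: -oo--o-o-----oo-
step 3: ---o-o-oo-------
step 4: o--o-o---o------
step 5: -o-o-oo--oo-----
step 5 is -o-o-oo--oo-----, still not uniform -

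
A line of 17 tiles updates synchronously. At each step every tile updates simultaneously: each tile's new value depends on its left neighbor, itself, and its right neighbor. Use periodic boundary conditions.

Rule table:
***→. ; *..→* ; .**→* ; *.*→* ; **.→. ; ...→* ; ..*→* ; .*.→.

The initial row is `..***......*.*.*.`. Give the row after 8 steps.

.**...***...**.**

***..******.*.*.*
...***.....*.*.**
****..*****.*.**.
*...***....*.**.*
.****..****.**.**
**...***...**.**.
*.****..****.**.*
.**...***...**.**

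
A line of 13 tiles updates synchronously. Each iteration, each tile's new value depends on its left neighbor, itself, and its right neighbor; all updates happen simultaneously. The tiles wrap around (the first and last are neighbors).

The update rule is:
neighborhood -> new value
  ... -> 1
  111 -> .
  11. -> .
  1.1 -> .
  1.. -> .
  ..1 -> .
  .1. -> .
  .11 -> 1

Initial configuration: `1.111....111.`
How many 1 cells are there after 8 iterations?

..1...11.1...
1...1.1....11
..1.....11.1.
1...111.1....
..1.1.....11.
1.....111.1..
..111.1......
1.1.....11111
count of 1: 7

7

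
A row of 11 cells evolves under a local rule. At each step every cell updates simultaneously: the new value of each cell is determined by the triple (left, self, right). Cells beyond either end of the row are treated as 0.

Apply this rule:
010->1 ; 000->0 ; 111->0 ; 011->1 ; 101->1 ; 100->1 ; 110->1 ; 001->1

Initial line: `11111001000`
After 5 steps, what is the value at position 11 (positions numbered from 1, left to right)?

10001111100
11011000110
11111101111
10000111001
11001101111
position 11 holds 1

1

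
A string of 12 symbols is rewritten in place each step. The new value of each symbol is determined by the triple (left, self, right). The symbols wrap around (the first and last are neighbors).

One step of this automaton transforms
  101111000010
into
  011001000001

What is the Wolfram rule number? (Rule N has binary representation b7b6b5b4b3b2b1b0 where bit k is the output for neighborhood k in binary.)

104

position 3: 111 → 0  (bit 7 = 0)
position 5: 110 → 1  (bit 6 = 1)
position 1: 101 → 1  (bit 5 = 1)
position 6: 100 → 0  (bit 4 = 0)
position 2: 011 → 1  (bit 3 = 1)
position 0: 010 → 0  (bit 2 = 0)
position 9: 001 → 0  (bit 1 = 0)
position 7: 000 → 0  (bit 0 = 0)
bits b7..b0 = 01101000 = 104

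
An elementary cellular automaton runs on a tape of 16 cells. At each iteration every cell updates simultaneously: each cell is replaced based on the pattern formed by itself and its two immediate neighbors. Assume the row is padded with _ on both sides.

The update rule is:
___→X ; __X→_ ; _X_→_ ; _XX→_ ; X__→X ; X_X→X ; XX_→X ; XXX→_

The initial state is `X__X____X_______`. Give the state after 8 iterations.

_X__XXX__XXXXXXX
__X___XX_______X
X__XX__XXXXXXX__
_X__XX_______XXX
__X__XXXXXXX___X
X__X_______XXX__
_X__XXXXXX___XXX
__X______XXX___X

__X______XXX___X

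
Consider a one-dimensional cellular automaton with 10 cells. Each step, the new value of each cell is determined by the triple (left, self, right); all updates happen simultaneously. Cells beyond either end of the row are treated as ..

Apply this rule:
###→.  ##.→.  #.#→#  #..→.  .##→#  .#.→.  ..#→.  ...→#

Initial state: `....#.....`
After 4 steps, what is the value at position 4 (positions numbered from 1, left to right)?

.

###...####
#...#.#...
..#..#..##
#.......#.
position 4 holds .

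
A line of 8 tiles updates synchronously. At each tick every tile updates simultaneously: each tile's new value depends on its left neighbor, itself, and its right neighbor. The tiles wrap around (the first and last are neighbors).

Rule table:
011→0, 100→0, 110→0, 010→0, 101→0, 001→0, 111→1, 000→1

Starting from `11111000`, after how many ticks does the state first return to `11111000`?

6

tick 1: 01110010
tick 2: 00100000
tick 3: 10001111
tick 4: 00100111
tick 5: 00000010
tick 6: 11111000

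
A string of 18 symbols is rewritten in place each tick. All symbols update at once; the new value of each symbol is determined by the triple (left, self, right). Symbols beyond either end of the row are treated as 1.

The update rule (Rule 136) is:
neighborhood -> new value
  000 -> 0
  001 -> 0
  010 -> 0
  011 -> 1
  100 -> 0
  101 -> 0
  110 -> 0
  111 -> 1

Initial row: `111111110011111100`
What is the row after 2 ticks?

111111100011111000
111111000011110000

111111000011110000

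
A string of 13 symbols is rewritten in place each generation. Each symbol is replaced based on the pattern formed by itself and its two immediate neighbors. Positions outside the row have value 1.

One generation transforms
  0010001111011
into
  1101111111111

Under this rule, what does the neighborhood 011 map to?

At position 6 the neighborhood is 011; the next row has 1 there.

1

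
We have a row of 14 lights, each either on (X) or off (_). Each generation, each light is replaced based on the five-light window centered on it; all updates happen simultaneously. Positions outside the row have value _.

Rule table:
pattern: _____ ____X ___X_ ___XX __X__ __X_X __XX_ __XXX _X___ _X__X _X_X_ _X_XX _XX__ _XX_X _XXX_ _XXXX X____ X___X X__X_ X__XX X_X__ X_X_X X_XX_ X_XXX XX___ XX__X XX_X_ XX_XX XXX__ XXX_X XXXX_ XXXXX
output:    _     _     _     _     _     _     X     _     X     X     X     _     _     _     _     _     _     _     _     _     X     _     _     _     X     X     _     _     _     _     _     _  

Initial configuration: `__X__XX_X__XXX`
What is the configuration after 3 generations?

generation 1: ___X_X__XX____
generation 2: ____XXX_X_X___
generation 3: _________XXX__

_________XXX__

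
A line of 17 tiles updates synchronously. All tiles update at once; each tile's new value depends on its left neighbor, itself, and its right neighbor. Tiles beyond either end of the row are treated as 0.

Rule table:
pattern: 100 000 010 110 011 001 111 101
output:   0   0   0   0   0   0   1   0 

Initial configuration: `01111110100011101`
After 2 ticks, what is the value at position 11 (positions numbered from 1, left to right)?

00111100000001000
00011000000000000
position 11 holds 0

0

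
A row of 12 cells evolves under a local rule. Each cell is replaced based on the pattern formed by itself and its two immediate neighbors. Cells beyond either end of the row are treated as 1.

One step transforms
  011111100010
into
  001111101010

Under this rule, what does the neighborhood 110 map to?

1

At position 6 the neighborhood is 110; the next row has 1 there.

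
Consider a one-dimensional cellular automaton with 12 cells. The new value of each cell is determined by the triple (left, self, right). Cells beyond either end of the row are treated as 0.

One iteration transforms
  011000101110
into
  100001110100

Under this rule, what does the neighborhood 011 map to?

0

At position 1 the neighborhood is 011; the next row has 0 there.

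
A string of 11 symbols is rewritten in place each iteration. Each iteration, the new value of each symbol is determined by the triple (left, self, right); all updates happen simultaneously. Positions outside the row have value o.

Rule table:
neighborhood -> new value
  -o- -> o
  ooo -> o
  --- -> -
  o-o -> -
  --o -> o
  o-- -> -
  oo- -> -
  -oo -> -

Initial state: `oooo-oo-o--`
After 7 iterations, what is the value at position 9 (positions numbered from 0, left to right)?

ooo-----o-o
oo-----oo--
o-----o---o
-----oo--o-
----o---oo-
---oo--o---
--o---oo--o
position 9 holds -

-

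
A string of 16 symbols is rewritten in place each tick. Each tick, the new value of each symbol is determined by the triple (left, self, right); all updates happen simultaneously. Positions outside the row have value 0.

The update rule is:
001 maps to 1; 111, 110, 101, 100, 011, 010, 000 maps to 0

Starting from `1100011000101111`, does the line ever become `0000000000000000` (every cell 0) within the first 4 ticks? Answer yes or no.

no

0000100001000000
0001000010000000
0010000100000000
0100001000000000
tick 4 is 0100001000000000, still not uniform 0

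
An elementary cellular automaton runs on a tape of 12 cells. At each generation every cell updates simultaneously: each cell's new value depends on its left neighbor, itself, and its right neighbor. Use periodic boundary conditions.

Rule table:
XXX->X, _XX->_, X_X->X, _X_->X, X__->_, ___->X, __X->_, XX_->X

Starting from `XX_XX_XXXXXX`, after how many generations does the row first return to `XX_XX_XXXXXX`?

generation 1: XXX_XX_XXXXX
generation 2: XXXX_XX_XXXX
generation 3: XXXXX_XX_XXX
generation 4: XXXXXX_XX_XX
generation 5: XXXXXXX_XX_X
generation 6: XXXXXXXX_XX_
generation 7: _XXXXXXXX_XX
generation 8: X_XXXXXXXX_X
generation 9: XX_XXXXXXXX_
generation 10: _XX_XXXXXXXX
generation 11: X_XX_XXXXXXX
generation 12: XX_XX_XXXXXX

12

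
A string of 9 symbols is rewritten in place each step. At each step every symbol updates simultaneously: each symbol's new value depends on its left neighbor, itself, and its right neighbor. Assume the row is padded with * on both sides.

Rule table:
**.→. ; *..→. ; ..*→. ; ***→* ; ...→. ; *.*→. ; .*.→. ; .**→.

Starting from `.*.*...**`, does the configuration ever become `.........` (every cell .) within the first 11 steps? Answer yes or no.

yes

........*
.........
all cells are . at step 2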